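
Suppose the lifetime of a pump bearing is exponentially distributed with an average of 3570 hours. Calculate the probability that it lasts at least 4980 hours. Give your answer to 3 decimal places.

0.248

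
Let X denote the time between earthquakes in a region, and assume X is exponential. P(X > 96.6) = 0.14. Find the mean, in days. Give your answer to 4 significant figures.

49.13

e^(−λ·96.6) = 0.14 ⇒ λ = −ln(0.14)/96.6 = 0.0203531.
Mean = 1/λ = 49.1325 days.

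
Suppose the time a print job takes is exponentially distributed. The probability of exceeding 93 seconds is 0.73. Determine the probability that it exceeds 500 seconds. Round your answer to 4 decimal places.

0.1842

e^(−λ·93) = 0.73 ⇒ λ = −ln(0.73)/93 = 0.00338399.
P(X > 500) = e^(−0.00338399·500) = e^(−1.692) ≈ 0.1842.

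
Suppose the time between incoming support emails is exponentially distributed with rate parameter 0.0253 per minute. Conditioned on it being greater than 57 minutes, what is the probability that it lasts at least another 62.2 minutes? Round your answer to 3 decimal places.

By the memoryless property, P(X > 57+62.2 | X > 57) = P(X > 62.2).
P(X > 62.2) = e^(−1.5737) ≈ 0.207.

0.207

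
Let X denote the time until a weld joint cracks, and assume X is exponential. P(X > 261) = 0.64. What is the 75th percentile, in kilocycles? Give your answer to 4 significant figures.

810.7

e^(−λ·261) = 0.64 ⇒ λ = −ln(0.64)/261 = 0.00170991.
75th percentile: 1 − e^(−λt) = 0.75, t = −ln(0.25)/λ = 810.74 kilocycles.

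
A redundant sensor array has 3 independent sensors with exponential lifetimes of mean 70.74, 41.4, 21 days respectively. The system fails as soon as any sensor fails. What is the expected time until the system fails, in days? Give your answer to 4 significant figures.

11.64

The first failure time is exponential with rate Σλ_i = 1/70.74 + 1/41.4 + 1/21 = 0.0859099 per day.
E[min] = 1/Σλ = 1/0.0859099 = 11.6401 days.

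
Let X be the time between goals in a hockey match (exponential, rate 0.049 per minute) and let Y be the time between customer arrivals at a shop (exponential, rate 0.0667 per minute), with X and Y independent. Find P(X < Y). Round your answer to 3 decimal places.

λ_1 = 0.049, λ_2 = 0.0667.
For independent exponentials, P(X < Y) = λ_1/(λ_1+λ_2) = 0.049/0.1157 ≈ 0.424.

0.424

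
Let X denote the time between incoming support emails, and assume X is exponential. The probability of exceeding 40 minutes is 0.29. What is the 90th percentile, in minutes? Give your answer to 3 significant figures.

e^(−λ·40) = 0.29 ⇒ λ = −ln(0.29)/40 = 0.0309469.
90th percentile: 1 − e^(−λt) = 0.9, t = −ln(0.1)/λ = 74.4045 minutes.

74.4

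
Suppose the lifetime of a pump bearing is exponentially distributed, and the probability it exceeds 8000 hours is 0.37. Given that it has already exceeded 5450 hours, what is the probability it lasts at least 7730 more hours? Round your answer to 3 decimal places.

0.383

From e^(−λ·8000) = 0.37, λ = −ln(0.37)/8000 = 0.000124282.
Memoryless: P(X > 5450+7730 | X > 5450) = P(X > 7730) = e^(−0.000124282·7730) ≈ 0.383.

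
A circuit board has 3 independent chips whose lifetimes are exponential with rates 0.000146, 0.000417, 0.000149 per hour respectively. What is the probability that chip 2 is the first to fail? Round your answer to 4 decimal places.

0.5857

The time to first failure is exponential with rate Σλ = 0.000146 + 0.000417 + 0.000149 = 0.000712.
P(chip 2 first) = λ_2/Σλ = 0.000417/0.000712 ≈ 0.5857.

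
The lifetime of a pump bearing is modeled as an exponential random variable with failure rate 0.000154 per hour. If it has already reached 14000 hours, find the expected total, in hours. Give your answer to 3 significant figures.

By memorylessness, E[X | X > 14000] = 14000 + 1/λ = 14000 + 6493.51 = 20493.5 hours.

20500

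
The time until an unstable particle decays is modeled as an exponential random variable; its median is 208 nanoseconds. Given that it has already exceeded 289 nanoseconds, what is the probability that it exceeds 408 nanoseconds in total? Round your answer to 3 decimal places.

0.673

For an exponential, median = ln(2)/λ, so λ = ln 2 / 208 = 0.00333244 per nanosecond.
By the memoryless property, P(X > 289+119 | X > 289) = P(X > 119).
P(X > 119) = e^(−0.39656) ≈ 0.673.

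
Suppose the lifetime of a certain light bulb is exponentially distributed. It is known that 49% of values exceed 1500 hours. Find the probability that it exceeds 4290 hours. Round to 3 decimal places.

0.130

e^(−λ·1500) = 0.49 ⇒ λ = −ln(0.49)/1500 = 0.000475567.
P(X > 4290) = e^(−0.000475567·4290) = e^(−2.0402) ≈ 0.130.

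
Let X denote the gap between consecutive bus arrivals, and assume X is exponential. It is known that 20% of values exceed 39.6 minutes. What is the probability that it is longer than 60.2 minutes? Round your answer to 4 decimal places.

0.0866

e^(−λ·39.6) = 0.20 ⇒ λ = −ln(0.20)/39.6 = 0.0406424.
P(X > 60.2) = e^(−0.0406424·60.2) = e^(−2.4467) ≈ 0.0866.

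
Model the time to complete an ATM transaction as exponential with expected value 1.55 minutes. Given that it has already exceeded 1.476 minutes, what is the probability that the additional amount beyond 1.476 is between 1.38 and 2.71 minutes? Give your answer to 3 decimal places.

0.236

The rate is λ = 1/1.55 = 0.645161 per minute.
Memoryless: the residual past 1.476 is again Exp(λ).
P(1.38 < residual < 2.71) = e^(−λ·1.38) − e^(−λ·2.71) = 0.41052 − 0.17405 ≈ 0.236.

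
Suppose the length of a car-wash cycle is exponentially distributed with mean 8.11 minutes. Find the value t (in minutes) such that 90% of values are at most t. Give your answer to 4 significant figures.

18.67

The rate is λ = 1/8.11 = 0.123305 per minute.
Set 1 − e^(−λt) = 0.9, so t = −ln(0.1)/λ = 2.3026/0.123305 ≈ 18.674 minutes.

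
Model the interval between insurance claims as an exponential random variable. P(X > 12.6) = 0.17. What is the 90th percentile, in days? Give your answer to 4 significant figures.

e^(−λ·12.6) = 0.17 ⇒ λ = −ln(0.17)/12.6 = 0.140631.
90th percentile: 1 − e^(−λt) = 0.9, t = −ln(0.1)/λ = 16.3732 days.

16.37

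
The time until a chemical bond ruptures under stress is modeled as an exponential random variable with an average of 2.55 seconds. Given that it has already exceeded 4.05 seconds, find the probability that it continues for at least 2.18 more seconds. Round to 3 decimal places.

0.425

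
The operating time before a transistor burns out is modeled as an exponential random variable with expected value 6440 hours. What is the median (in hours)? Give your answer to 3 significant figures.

The rate is λ = 1/6440 = 0.00015528 per hour.
Set 1 − e^(−λt) = 0.5, so t = −ln(0.5)/λ = 0.69315/0.00015528 ≈ 4463.87 hours.

4460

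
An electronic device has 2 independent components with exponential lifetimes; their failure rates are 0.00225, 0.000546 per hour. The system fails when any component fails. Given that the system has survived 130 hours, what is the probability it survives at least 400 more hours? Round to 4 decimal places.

Time to first failure ~ Exp(Σλ) with Σλ = 0.002796.
By memorylessness, P(T > 130+400 | T > 130) = P(T > 400) = e^(−0.002796·400) ≈ 0.3268.

0.3268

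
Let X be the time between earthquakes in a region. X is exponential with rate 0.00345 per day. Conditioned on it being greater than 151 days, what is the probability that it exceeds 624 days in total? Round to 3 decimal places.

P(X > s+t | X > s) = e^(−λ(s+t))/e^(−λs) = e^(−λt), independent of s = 151.
P(X > 473) = e^(−1.6319) ≈ 0.196.

0.196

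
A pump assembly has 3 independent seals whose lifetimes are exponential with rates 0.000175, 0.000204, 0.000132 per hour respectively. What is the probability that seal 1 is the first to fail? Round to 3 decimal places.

The time to first failure is exponential with rate Σλ = 0.000175 + 0.000204 + 0.000132 = 0.000511.
P(seal 1 first) = λ_1/Σλ = 0.000175/0.000511 ≈ 0.342.

0.342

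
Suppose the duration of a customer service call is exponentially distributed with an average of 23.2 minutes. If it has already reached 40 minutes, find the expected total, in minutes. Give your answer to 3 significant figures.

63.2

The rate is λ = 1/23.2 = 0.0431034 per minute.
By memorylessness, E[X | X > 40] = 40 + 1/λ = 40 + 23.2 = 63.2 minutes.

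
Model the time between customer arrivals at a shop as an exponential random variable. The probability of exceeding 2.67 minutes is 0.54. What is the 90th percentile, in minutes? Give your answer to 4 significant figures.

e^(−λ·2.67) = 0.54 ⇒ λ = −ln(0.54)/2.67 = 0.230781.
90th percentile: 1 − e^(−λt) = 0.9, t = −ln(0.1)/λ = 9.97735 minutes.

9.977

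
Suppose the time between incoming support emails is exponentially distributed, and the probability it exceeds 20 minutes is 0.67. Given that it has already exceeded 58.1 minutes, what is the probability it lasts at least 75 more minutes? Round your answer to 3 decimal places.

0.223

From e^(−λ·20) = 0.67, λ = −ln(0.67)/20 = 0.0200239.
Memoryless: P(X > 58.1+75 | X > 58.1) = P(X > 75) = e^(−0.0200239·75) ≈ 0.223.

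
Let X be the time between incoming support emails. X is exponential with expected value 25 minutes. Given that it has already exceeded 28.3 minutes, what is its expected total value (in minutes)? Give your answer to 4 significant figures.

53.30

The rate is λ = 1/25 = 0.04 per minute.
By memorylessness, E[X | X > 28.3] = 28.3 + 1/λ = 28.3 + 25 = 53.3 minutes.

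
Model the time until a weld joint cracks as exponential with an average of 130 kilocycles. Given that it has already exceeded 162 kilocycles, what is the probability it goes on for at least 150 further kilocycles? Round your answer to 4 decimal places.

0.3154

The rate is λ = 1/130 = 0.00769231 per kilocycle.
P(X > s+t | X > s) = e^(−λ(s+t))/e^(−λs) = e^(−λt), independent of s = 162.
P(X > 150) = e^(−1.1538) ≈ 0.3154.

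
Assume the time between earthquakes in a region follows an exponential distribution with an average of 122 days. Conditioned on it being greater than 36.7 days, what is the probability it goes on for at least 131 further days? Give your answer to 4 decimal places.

0.3417

The rate is λ = 1/122 = 0.00819672 per day.
P(X > s+t | X > s) = e^(−λ(s+t))/e^(−λs) = e^(−λt), independent of s = 36.7.
P(X > 131) = e^(−1.0738) ≈ 0.3417.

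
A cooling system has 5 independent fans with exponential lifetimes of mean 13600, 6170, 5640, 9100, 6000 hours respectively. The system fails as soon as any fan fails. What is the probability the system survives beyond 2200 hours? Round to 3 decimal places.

0.219

The first failure time is exponential with rate Σλ_i = 1/13600 + 1/6170 + 1/5640 + 1/9100 + 1/6000 = 0.000689466 per hour.
P(min > 2200) = e^(−0.000689466·2200) = e^(−1.5168) ≈ 0.219.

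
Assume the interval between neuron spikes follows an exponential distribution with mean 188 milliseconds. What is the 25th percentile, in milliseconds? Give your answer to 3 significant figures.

54.1

The rate is λ = 1/188 = 0.00531915 per millisecond.
Set 1 − e^(−λt) = 0.25, so t = −ln(0.75)/λ = 0.28768/0.00531915 ≈ 54.0842 milliseconds.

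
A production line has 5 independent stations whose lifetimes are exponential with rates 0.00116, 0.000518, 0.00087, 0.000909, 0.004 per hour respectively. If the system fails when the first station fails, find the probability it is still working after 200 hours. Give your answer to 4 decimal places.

0.2251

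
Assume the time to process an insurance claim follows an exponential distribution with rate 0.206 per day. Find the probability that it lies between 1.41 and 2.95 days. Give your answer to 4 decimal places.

P(1.41 < X < 2.95) = e^(−λ·1.41) − e^(−λ·2.95) = 0.74792 − 0.54460 ≈ 0.2033.

0.2033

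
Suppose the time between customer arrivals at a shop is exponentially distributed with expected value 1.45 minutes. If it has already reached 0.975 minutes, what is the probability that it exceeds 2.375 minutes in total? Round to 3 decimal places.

0.381

The rate is λ = 1/1.45 = 0.689655 per minute.
The exponential is memoryless, so the remaining time is again Exp(λ): the condition X > 0.975 is irrelevant.
P(X > 1.4) = e^(−0.96552) ≈ 0.381.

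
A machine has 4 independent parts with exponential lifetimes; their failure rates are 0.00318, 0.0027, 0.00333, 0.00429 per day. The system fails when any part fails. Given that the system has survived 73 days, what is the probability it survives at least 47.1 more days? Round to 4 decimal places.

0.5295

Time to first failure ~ Exp(Σλ) with Σλ = 0.0135.
By memorylessness, P(T > 73+47.1 | T > 73) = P(T > 47.1) = e^(−0.0135·47.1) ≈ 0.5295.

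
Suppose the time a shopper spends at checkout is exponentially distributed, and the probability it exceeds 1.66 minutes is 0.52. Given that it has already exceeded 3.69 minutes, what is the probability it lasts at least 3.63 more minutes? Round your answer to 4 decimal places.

From e^(−λ·1.66) = 0.52, λ = −ln(0.52)/1.66 = 0.393932.
Memoryless: P(X > 3.69+3.63 | X > 3.69) = P(X > 3.63) = e^(−0.393932·3.63) ≈ 0.2393.

0.2393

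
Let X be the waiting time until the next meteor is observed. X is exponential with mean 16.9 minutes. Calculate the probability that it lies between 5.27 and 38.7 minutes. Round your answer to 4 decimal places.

0.6308

The rate is λ = 1/16.9 = 0.0591716 per minute.
P(5.27 < X < 38.7) = e^(−λ·5.27) − e^(−λ·38.7) = 0.73210 − 0.10127 ≈ 0.6308.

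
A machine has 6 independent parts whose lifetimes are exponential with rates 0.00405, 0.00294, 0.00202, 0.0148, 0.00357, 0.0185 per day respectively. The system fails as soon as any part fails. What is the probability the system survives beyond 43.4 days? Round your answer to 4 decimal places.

0.1365

The time to first failure is exponential with rate Σλ = 0.00405 + 0.00294 + 0.00202 + 0.0148 + 0.00357 + 0.0185 = 0.04588.
P(min > 43.4) = e^(−0.04588·43.4) = e^(−1.9912) ≈ 0.1365.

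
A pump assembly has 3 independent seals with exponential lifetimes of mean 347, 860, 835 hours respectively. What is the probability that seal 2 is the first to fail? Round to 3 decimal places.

Rates: λ_i = 1/mean_i → 0.00288184, 0.00116279, 0.0011976; Σλ = 0.00524224.
P(seal 2 first) = λ_2/Σλ = 0.00116279/0.00524224 ≈ 0.222.

0.222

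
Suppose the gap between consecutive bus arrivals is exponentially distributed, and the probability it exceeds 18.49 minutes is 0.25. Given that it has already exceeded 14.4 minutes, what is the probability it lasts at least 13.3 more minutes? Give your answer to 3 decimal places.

0.369

From e^(−λ·18.49) = 0.25, λ = −ln(0.25)/18.49 = 0.0749754.
Memoryless: P(X > 14.4+13.3 | X > 14.4) = P(X > 13.3) = e^(−0.0749754·13.3) ≈ 0.369.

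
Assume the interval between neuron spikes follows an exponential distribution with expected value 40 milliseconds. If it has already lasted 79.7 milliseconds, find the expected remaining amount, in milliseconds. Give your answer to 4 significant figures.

40.00

The rate is λ = 1/40 = 0.025 per millisecond.
By memorylessness, the remaining amount past any threshold is again Exp(λ) with mean 1/λ = 40 milliseconds.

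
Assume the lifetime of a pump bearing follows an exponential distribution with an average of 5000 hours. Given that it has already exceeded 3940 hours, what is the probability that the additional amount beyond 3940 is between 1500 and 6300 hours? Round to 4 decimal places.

0.4572

The rate is λ = 1/5000 = 0.0002 per hour.
Memoryless: the residual past 3940 is again Exp(λ).
P(1500 < residual < 6300) = e^(−λ·1500) − e^(−λ·6300) = 0.74082 − 0.28365 ≈ 0.4572.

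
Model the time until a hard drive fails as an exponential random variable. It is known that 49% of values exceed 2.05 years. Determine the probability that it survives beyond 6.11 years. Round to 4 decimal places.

0.1193

e^(−λ·2.05) = 0.49 ⇒ λ = −ln(0.49)/2.05 = 0.347976.
P(X > 6.11) = e^(−0.347976·6.11) = e^(−2.1261) ≈ 0.1193.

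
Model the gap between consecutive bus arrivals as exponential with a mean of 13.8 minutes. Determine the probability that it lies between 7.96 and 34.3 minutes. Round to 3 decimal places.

0.478

The rate is λ = 1/13.8 = 0.0724638 per minute.
P(7.96 < X < 34.3) = e^(−λ·7.96) − e^(−λ·34.3) = 0.56169 − 0.08328 ≈ 0.478.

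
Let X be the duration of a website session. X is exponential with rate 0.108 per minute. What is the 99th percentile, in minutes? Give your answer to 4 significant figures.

Set 1 − e^(−λt) = 0.99, so t = −ln(0.01)/λ = 4.6052/0.108 ≈ 42.6405 minutes.

42.64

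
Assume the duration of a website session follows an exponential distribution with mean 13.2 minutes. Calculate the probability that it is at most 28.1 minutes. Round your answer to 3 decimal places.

0.881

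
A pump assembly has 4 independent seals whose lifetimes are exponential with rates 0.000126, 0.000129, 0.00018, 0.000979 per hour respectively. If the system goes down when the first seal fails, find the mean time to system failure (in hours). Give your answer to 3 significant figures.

The time to first failure is exponential with rate Σλ = 0.000126 + 0.000129 + 0.00018 + 0.000979 = 0.001414.
E[min] = 1/Σλ = 1/0.001414 = 707.214 hours.

707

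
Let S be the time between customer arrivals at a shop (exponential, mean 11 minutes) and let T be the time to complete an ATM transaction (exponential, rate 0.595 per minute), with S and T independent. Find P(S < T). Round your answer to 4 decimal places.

0.1325

λ_1 = 1/11 = 0.0909091, λ_2 = 0.595.
For independent exponentials, P(S < T) = λ_1/(λ_1+λ_2) = 0.0909091/0.685909 ≈ 0.1325.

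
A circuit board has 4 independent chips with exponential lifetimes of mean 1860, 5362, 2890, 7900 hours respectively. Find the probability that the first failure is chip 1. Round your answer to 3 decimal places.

0.449

Rates: λ_i = 1/mean_i → 0.000537634, 0.000186498, 0.000346021, 0.000126582; Σλ = 0.00119674.
P(chip 1 first) = λ_1/Σλ = 0.000537634/0.00119674 ≈ 0.449.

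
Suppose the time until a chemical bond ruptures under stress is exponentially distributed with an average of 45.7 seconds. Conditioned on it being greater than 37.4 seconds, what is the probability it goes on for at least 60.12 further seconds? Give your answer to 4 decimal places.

0.2683

The rate is λ = 1/45.7 = 0.0218818 per second.
The exponential is memoryless, so the remaining time is again Exp(λ): the condition X > 37.4 is irrelevant.
P(X > 60.12) = e^(−1.3155) ≈ 0.2683.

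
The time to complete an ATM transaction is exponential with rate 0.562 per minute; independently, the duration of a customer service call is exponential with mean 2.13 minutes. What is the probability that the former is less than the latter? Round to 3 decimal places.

0.545

λ_1 = 0.562, λ_2 = 1/2.13 = 0.469484.
For independent exponentials, P(the former < the latter) = λ_1/(λ_1+λ_2) = 0.562/1.03148 ≈ 0.545.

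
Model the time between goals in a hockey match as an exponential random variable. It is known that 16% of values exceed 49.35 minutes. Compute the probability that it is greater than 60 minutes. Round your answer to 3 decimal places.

0.108

e^(−λ·49.35) = 0.16 ⇒ λ = −ln(0.16)/49.35 = 0.0371344.
P(X > 60) = e^(−0.0371344·60) = e^(−2.2281) ≈ 0.108.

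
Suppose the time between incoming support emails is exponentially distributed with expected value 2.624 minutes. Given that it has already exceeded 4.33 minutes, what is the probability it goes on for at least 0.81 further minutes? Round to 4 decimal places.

The rate is λ = 1/2.624 = 0.381098 per minute.
By the memoryless property, P(X > 4.33+0.81 | X > 4.33) = P(X > 0.81).
P(X > 0.81) = e^(−0.30869) ≈ 0.7344.

0.7344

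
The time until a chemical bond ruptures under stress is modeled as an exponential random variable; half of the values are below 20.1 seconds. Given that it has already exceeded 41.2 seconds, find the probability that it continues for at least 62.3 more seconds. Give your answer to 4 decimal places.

For an exponential, median = ln(2)/λ, so λ = ln 2 / 20.1 = 0.0344849 per second.
The exponential is memoryless, so the remaining time is again Exp(λ): the condition X > 41.2 is irrelevant.
P(X > 62.3) = e^(−2.1484) ≈ 0.1167.

0.1167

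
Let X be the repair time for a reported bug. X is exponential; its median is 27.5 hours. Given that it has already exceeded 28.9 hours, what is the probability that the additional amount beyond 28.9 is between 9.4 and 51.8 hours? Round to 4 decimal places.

0.5180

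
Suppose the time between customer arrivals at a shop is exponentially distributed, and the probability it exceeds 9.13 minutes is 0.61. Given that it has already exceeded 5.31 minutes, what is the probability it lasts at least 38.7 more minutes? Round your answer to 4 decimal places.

From e^(−λ·9.13) = 0.61, λ = −ln(0.61)/9.13 = 0.0541398.
Memoryless: P(X > 5.31+38.7 | X > 5.31) = P(X > 38.7) = e^(−0.0541398·38.7) ≈ 0.1230.

0.1230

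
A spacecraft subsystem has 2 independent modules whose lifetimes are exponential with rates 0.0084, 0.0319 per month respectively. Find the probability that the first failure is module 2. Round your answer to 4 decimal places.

0.7916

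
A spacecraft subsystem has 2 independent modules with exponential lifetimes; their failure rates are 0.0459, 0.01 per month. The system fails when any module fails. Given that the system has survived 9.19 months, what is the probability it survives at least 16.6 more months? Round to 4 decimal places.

0.3954

Time to first failure ~ Exp(Σλ) with Σλ = 0.0559.
By memorylessness, P(T > 9.19+16.6 | T > 9.19) = P(T > 16.6) = e^(−0.0559·16.6) ≈ 0.3954.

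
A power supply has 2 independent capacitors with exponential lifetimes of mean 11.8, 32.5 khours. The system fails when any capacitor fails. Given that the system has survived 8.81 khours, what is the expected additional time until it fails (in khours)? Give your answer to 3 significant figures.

8.66

First-failure rate Σλ = 1/11.8 + 1/32.5 = 0.115515.
By memorylessness the expected residual is 1/Σλ = 8.65688 khours, regardless of the 8.81 already elapsed.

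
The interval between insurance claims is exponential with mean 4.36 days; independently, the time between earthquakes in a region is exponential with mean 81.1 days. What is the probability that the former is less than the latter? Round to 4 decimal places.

λ_1 = 1/4.36 = 0.229358, λ_2 = 1/81.1 = 0.0123305.
For independent exponentials, P(the former < the latter) = λ_1/(λ_1+λ_2) = 0.229358/0.241688 ≈ 0.9490.

0.9490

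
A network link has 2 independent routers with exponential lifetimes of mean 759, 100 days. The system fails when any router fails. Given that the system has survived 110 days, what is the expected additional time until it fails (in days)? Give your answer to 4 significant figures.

88.36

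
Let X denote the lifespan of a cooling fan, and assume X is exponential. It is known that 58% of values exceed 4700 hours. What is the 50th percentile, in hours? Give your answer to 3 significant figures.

5980

e^(−λ·4700) = 0.58 ⇒ λ = −ln(0.58)/4700 = 0.000115899.
50th percentile: 1 − e^(−λt) = 0.5, t = −ln(0.5)/λ = 5980.59 hours.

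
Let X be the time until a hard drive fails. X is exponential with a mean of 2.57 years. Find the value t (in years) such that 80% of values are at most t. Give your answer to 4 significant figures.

4.136

The rate is λ = 1/2.57 = 0.389105 per year.
Set 1 − e^(−λt) = 0.8, so t = −ln(0.2)/λ = 1.6094/0.389105 ≈ 4.13626 years.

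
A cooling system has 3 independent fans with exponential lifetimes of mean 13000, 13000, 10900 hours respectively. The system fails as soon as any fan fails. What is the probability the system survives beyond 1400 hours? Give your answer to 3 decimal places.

The first failure time is exponential with rate Σλ_i = 1/13000 + 1/13000 + 1/10900 = 0.000245589 per hour.
P(min > 1400) = e^(−0.000245589·1400) = e^(−0.34382) ≈ 0.709.

0.709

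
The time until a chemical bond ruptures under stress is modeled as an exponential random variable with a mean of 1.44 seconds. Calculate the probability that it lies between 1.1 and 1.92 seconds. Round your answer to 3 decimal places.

0.202

The rate is λ = 1/1.44 = 0.694444 per second.
P(1.1 < X < 1.92) = e^(−λ·1.1) − e^(−λ·1.92) = 0.46585 − 0.26360 ≈ 0.202.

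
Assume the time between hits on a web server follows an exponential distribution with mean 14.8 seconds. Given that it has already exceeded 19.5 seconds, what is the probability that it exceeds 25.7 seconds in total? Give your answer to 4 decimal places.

0.6578

The rate is λ = 1/14.8 = 0.0675676 per second.
By the memoryless property, P(X > 19.5+6.2 | X > 19.5) = P(X > 6.2).
P(X > 6.2) = e^(−0.41892) ≈ 0.6578.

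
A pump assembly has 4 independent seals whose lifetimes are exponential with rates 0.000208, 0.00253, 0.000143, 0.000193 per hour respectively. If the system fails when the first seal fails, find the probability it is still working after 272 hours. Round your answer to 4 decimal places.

The time to first failure is exponential with rate Σλ = 0.000208 + 0.00253 + 0.000143 + 0.000193 = 0.003074.
P(min > 272) = e^(−0.003074·272) = e^(−0.83613) ≈ 0.4334.

0.4334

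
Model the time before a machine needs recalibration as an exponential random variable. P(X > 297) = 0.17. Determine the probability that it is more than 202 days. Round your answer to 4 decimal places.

e^(−λ·297) = 0.17 ⇒ λ = −ln(0.17)/297 = 0.00596618.
P(X > 202) = e^(−0.00596618·202) = e^(−1.2052) ≈ 0.2996.

0.2996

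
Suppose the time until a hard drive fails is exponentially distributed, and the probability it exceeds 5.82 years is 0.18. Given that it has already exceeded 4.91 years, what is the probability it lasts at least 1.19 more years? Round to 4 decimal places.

0.7043

From e^(−λ·5.82) = 0.18, λ = −ln(0.18)/5.82 = 0.294639.
Memoryless: P(X > 4.91+1.19 | X > 4.91) = P(X > 1.19) = e^(−0.294639·1.19) ≈ 0.7043.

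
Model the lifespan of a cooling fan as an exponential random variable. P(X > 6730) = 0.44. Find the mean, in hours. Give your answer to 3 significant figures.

e^(−λ·6730) = 0.44 ⇒ λ = −ln(0.44)/6730 = 0.000121988.
Mean = 1/λ = 8197.51 hours.

8200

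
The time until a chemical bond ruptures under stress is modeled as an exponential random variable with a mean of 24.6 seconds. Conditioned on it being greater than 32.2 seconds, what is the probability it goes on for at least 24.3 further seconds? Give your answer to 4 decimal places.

0.3724

The rate is λ = 1/24.6 = 0.0406504 per second.
By the memoryless property, P(X > 32.2+24.3 | X > 32.2) = P(X > 24.3).
P(X > 24.3) = e^(−0.9878) ≈ 0.3724.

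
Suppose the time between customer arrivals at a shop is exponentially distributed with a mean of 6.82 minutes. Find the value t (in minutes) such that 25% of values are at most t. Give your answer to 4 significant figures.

1.962

The rate is λ = 1/6.82 = 0.146628 per minute.
Set 1 − e^(−λt) = 0.25, so t = −ln(0.75)/λ = 0.28768/0.146628 ≈ 1.96199 minutes.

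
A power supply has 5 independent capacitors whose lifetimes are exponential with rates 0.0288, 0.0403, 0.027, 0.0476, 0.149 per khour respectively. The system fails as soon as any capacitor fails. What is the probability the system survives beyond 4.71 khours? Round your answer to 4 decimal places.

0.2519

The time to first failure is exponential with rate Σλ = 0.0288 + 0.0403 + 0.027 + 0.0476 + 0.149 = 0.2927.
P(min > 4.71) = e^(−0.2927·4.71) = e^(−1.3786) ≈ 0.2519.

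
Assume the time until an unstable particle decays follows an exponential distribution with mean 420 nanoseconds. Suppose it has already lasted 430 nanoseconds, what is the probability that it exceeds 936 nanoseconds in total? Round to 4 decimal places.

0.2998

The rate is λ = 1/420 = 0.00238095 per nanosecond.
The exponential is memoryless, so the remaining time is again Exp(λ): the condition X > 430 is irrelevant.
P(X > 506) = e^(−1.2048) ≈ 0.2998.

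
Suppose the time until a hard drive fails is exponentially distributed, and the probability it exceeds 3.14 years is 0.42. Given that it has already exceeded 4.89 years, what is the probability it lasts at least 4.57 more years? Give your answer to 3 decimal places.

From e^(−λ·3.14) = 0.42, λ = −ln(0.42)/3.14 = 0.276274.
Memoryless: P(X > 4.89+4.57 | X > 4.89) = P(X > 4.57) = e^(−0.276274·4.57) ≈ 0.283.

0.283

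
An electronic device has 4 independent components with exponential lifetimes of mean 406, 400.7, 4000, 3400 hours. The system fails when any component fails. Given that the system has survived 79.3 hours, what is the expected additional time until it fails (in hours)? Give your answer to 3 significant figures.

182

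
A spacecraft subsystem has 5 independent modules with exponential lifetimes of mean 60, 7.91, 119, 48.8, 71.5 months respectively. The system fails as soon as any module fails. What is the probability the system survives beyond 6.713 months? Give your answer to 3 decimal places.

0.287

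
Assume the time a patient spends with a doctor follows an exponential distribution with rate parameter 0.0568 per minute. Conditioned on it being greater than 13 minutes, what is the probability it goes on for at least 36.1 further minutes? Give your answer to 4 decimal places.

The exponential is memoryless, so the remaining time is again Exp(λ): the condition X > 13 is irrelevant.
P(X > 36.1) = e^(−2.0505) ≈ 0.1287.

0.1287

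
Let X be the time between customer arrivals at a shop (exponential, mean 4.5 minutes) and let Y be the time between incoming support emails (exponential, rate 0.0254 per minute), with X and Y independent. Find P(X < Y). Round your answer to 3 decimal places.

λ_1 = 1/4.5 = 0.222222, λ_2 = 0.0254.
For independent exponentials, P(X < Y) = λ_1/(λ_1+λ_2) = 0.222222/0.247622 ≈ 0.897.

0.897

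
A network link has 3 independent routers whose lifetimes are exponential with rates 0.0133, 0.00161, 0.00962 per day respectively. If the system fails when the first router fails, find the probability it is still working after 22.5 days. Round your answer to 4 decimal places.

0.5758

The time to first failure is exponential with rate Σλ = 0.0133 + 0.00161 + 0.00962 = 0.02453.
P(min > 22.5) = e^(−0.02453·22.5) = e^(−0.55192) ≈ 0.5758.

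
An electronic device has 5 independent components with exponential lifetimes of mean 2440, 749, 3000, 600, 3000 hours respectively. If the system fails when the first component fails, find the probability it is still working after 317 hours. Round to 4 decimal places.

The first failure time is exponential with rate Σλ_i = 1/2440 + 1/749 + 1/3000 + 1/600 + 1/3000 = 0.00407828 per hour.
P(min > 317) = e^(−0.00407828·317) = e^(−1.2928) ≈ 0.2745.

0.2745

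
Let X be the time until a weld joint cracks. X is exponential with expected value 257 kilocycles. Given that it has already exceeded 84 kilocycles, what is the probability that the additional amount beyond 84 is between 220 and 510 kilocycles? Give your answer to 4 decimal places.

The rate is λ = 1/257 = 0.00389105 per kilocycle.
Memoryless: the residual past 84 is again Exp(λ).
P(220 < residual < 510) = e^(−λ·220) − e^(−λ·510) = 0.42484 − 0.13746 ≈ 0.2874.

0.2874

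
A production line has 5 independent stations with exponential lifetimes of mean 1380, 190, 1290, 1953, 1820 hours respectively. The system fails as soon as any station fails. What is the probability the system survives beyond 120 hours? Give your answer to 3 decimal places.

0.391

The first failure time is exponential with rate Σλ_i = 1/1380 + 1/190 + 1/1290 + 1/1953 + 1/1820 = 0.00782447 per hour.
P(min > 120) = e^(−0.00782447·120) = e^(−0.93894) ≈ 0.391.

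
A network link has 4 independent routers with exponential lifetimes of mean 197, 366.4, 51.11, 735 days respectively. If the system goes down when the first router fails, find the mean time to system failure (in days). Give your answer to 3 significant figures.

The first failure time is exponential with rate Σλ_i = 1/197 + 1/366.4 + 1/51.11 + 1/735 = 0.0287316 per day.
E[min] = 1/Σλ = 1/0.0287316 = 34.8049 days.

34.8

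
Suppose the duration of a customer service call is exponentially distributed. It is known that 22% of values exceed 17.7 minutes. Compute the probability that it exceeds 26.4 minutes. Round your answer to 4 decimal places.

e^(−λ·17.7) = 0.22 ⇒ λ = −ln(0.22)/17.7 = 0.0855439.
P(X > 26.4) = e^(−0.0855439·26.4) = e^(−2.2584) ≈ 0.1045.

0.1045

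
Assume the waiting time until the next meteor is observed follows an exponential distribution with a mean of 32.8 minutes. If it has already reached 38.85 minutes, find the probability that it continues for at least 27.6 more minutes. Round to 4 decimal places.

0.4311

The rate is λ = 1/32.8 = 0.0304878 per minute.
The exponential is memoryless, so the remaining time is again Exp(λ): the condition X > 38.85 is irrelevant.
P(X > 27.6) = e^(−0.84146) ≈ 0.4311.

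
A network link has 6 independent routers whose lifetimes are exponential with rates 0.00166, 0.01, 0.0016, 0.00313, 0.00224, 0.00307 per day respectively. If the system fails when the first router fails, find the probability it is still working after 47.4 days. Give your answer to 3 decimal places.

0.358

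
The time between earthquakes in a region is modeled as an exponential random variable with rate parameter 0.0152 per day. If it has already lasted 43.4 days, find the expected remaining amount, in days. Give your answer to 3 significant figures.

By memorylessness, the remaining amount past any threshold is again Exp(λ) with mean 1/λ = 65.7895 days.

65.8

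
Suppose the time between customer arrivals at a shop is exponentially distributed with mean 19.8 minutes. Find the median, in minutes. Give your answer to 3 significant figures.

13.7

The rate is λ = 1/19.8 = 0.0505051 per minute.
Set 1 − e^(−λt) = 0.5, so t = −ln(0.5)/λ = 0.69315/0.0505051 ≈ 13.7243 minutes.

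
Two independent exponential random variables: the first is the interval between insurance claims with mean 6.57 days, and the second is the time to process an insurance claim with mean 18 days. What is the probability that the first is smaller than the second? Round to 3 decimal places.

0.733

λ_1 = 1/6.57 = 0.152207, λ_2 = 1/18 = 0.0555556.
For independent exponentials, P(the first < the second) = λ_1/(λ_1+λ_2) = 0.152207/0.207763 ≈ 0.733.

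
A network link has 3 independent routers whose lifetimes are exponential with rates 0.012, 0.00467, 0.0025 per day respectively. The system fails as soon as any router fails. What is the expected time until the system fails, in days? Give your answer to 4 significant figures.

The time to first failure is exponential with rate Σλ = 0.012 + 0.00467 + 0.0025 = 0.01917.
E[min] = 1/Σλ = 1/0.01917 = 52.1648 days.

52.16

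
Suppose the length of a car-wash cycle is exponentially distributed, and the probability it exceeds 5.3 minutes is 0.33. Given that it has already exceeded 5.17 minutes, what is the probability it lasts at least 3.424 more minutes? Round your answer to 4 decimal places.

From e^(−λ·5.3) = 0.33, λ = −ln(0.33)/5.3 = 0.209182.
Memoryless: P(X > 5.17+3.424 | X > 5.17) = P(X > 3.424) = e^(−0.209182·3.424) ≈ 0.4886.

0.4886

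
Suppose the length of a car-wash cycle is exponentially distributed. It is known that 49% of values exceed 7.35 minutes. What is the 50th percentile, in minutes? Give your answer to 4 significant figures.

e^(−λ·7.35) = 0.49 ⇒ λ = −ln(0.49)/7.35 = 0.0970544.
50th percentile: 1 − e^(−λt) = 0.5, t = −ln(0.5)/λ = 7.14184 minutes.

7.142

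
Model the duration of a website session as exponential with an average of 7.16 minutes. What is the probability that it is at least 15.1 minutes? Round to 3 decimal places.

The rate is λ = 1/7.16 = 0.139665 per minute.
P(X > 15.1) = e^(−λ·15.1) = e^(−2.1089) ≈ 0.121.

0.121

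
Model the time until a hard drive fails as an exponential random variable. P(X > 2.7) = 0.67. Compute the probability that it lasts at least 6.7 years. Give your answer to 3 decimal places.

0.370

e^(−λ·2.7) = 0.67 ⇒ λ = −ln(0.67)/2.7 = 0.148325.
P(X > 6.7) = e^(−0.148325·6.7) = e^(−0.99378) ≈ 0.370.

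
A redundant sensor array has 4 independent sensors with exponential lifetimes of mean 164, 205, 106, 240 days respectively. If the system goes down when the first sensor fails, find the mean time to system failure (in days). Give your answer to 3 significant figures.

The first failure time is exponential with rate Σλ_i = 1/164 + 1/205 + 1/106 + 1/240 = 0.0245762 per day.
E[min] = 1/Σλ = 1/0.0245762 = 40.6897 days.

40.7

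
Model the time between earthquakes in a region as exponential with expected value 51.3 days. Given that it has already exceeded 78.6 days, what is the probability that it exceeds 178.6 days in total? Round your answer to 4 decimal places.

0.1424

The rate is λ = 1/51.3 = 0.0194932 per day.
By the memoryless property, P(X > 78.6+100 | X > 78.6) = P(X > 100).
P(X > 100) = e^(−1.9493) ≈ 0.1424.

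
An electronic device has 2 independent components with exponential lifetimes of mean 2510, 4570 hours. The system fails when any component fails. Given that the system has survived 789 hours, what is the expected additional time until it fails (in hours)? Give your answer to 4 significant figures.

1620

First-failure rate Σλ = 1/2510 + 1/4570 = 0.000617225.
By memorylessness the expected residual is 1/Σλ = 1620.16 hours, regardless of the 789 already elapsed.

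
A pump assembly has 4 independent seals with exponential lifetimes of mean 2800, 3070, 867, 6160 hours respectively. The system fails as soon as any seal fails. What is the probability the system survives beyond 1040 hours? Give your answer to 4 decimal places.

0.1251

The first failure time is exponential with rate Σλ_i = 1/2800 + 1/3070 + 1/867 + 1/6160 = 0.00199862 per hour.
P(min > 1040) = e^(−0.00199862·1040) = e^(−2.0786) ≈ 0.1251.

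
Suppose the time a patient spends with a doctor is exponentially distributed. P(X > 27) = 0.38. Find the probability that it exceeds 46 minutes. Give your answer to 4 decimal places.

0.1923

e^(−λ·27) = 0.38 ⇒ λ = −ln(0.38)/27 = 0.0358364.
P(X > 46) = e^(−0.0358364·46) = e^(−1.6485) ≈ 0.1923.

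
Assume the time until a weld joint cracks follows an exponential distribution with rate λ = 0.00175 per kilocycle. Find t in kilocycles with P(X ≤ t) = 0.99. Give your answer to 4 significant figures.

Set 1 − e^(−λt) = 0.99, so t = −ln(0.01)/λ = 4.6052/0.00175 ≈ 2631.53 kilocycles.

2632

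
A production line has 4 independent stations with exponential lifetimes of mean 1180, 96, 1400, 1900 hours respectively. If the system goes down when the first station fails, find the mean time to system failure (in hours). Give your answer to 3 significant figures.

80.0

The first failure time is exponential with rate Σλ_i = 1/1180 + 1/96 + 1/1400 + 1/1900 = 0.0125047 per hour.
E[min] = 1/Σλ = 1/0.0125047 = 79.9698 hours.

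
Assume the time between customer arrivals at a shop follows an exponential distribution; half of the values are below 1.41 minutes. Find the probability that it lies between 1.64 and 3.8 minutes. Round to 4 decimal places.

0.2921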